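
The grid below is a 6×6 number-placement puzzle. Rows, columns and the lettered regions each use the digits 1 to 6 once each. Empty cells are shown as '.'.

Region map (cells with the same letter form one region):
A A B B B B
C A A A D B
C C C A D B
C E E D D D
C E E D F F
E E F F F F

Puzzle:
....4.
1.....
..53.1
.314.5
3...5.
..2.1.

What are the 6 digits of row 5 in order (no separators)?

row 6, column 4 = 6: row 6 has {1,2}; col 4 has {3,4}; region has {1,2,5} → only 6 remains.
row 5, column 6 = 4: row 5 has {3,5}; col 6 has {1,5}; region has {1,2,5,6} → only 4 remains.
row 6, column 6 = 3: row 6 has {1,2,6}; col 6 has {1,4,5}; region has {1,2,4,5,6} → only 3 remains.
row 5, column 3 = 6: row 5 has {3,4,5}; col 3 has {1,2,5}; region has {1,3} → only 6 remains.
row 1, column 3 = 3: row 1 has {4}; col 3 has {1,2,5,6}; region has {1,4} → only 3 remains.
row 2, column 3 = 4: row 2 has {1}; col 3 has {1,2,3,5,6}; region has {3} → only 4 remains.
row 5, column 2 = 2: row 5 has {3,4,5,6}; col 2 has {3}; region has {1,3,6} → only 2 remains.
row 5, column 4 = 1: row 5 has {2,3,4,5,6}; col 4 has {3,4,6}; region has {4,5} → only 1 remains.

326154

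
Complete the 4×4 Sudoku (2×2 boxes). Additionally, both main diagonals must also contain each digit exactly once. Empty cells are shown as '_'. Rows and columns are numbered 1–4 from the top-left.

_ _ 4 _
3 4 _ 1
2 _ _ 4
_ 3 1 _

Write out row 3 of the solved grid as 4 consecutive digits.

row 1, column 1 = 1: row 1 has {4}; col 1 has {2,3}; box has {3,4}; main diagonal has {4} → only 1 remains.
row 1, column 2 = 2: row 1 has {1,4}; col 2 has {3,4}; box has {1,3,4} → only 2 remains.
row 1, column 4 = 3: row 1 has {1,2,4}; col 4 has {1,4}; box has {1,4}; anti-diagonal has {} → only 3 remains.
row 2, column 3 = 2: row 2 has {1,3,4}; col 3 has {1,4}; box has {1,3,4}; anti-diagonal has {3} → only 2 remains.
row 3, column 2 = 1: row 3 has {2,4}; col 2 has {2,3,4}; box has {2,3}; anti-diagonal has {2,3} → only 1 remains.
row 3, column 3 = 3: row 3 has {1,2,4}; col 3 has {1,2,4}; box has {1,4}; main diagonal has {1,4} → only 3 remains.

2134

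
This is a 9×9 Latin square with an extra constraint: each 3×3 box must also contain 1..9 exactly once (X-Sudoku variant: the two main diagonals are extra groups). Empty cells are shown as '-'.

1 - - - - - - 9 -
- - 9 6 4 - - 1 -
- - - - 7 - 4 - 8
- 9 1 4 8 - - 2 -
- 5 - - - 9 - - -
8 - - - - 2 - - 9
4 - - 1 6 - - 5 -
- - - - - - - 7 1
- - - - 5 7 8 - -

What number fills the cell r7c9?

2

r5c5 = 3 (sole candidate).
r6c5 = 1 (sole candidate).
r7c7 = 9 (sole candidate).
r9c9 = 6 (sole candidate).
r1c5 = 2 (sole candidate).
r2c2 = 8 (sole candidate).
r3c3 = 5 (sole candidate).
r5c4 = 7 (sole candidate).
r5c9 = 4 (sole candidate).
r6c4 = 5 (sole candidate).
r8c5 = 9 (sole candidate).
r1c9 = 7 (sole candidate).
r4c6 = 6 (sole candidate).
r8c2 = 2 (sole candidate).
r8c7 = 3 (sole candidate).
r9c1 = 9 (sole candidate).
r9c3 = 3 (sole candidate).
r9c4 = 2 (sole candidate).
r9c8 = 4 (sole candidate).
r7c2 = 7 (sole candidate).
r7c3 = 8 (sole candidate).
r7c6 = 3 (sole candidate).
r7c9 = 2: row 7 has {1,3,4,5,6,7,8,9}; col 9 has {1,4,6,7,8,9}; box has {1,3,4,5,6,7,8,9} → only 2 remains.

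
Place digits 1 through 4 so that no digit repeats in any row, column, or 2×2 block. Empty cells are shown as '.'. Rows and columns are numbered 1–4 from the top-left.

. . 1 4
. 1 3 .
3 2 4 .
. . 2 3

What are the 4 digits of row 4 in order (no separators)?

r1c1 = 2: row 1 has {1,4}; col 1 has {3}; box has {1} → only 2 remains.
r1c2 = 3: row 1 has {1,2,4}; col 2 has {1,2}; box has {1,2} → only 3 remains.
r2c1 = 4: row 2 has {1,3}; col 1 has {2,3}; box has {1,2,3} → only 4 remains.
r2c4 = 2: row 2 has {1,3,4}; col 4 has {3,4}; box has {1,3,4} → only 2 remains.
r3c4 = 1: row 3 has {2,3,4}; col 4 has {2,3,4}; box has {2,3,4} → only 1 remains.
r4c1 = 1: row 4 has {2,3}; col 1 has {2,3,4}; box has {2,3} → only 1 remains.
r4c2 = 4: row 4 has {1,2,3}; col 2 has {1,2,3}; box has {1,2,3} → only 4 remains.

1423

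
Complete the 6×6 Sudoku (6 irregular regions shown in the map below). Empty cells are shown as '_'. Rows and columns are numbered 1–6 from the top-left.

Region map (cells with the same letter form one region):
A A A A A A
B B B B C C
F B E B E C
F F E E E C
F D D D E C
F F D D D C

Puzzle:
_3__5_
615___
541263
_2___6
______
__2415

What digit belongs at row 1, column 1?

2

row 2, column 4 = 3: row 2 has {1,5,6}; col 4 has {2,4}; region has {1,2,4,5,6} → only 3 remains.
row 4, column 4 = 5: row 4 has {2,6}; col 4 has {2,3,4}; region has {1,6} → only 5 remains.
row 5, column 4 = 6: row 5 has {}; col 4 has {2,3,4,5}; region has {1,2,4} → only 6 remains.
row 6, column 1 = 3: row 6 has {1,2,4,5}; col 1 has {5,6}; region has {2,5} → only 3 remains.
row 6, column 2 = 6: row 6 has {1,2,3,4,5}; col 2 has {1,2,3,4}; region has {2,3,5} → only 6 remains.
row 1, column 4 = 1: row 1 has {3,5}; col 4 has {2,3,4,5,6}; region has {3,5} → only 1 remains.
row 5, column 2 = 5: row 5 has {6}; col 2 has {1,2,3,4,6}; region has {1,2,4,6} → only 5 remains.
row 5, column 3 = 3: row 5 has {5,6}; col 3 has {1,2,5}; region has {1,2,4,5,6} → only 3 remains.
row 4, column 3 = 4: row 4 has {2,5,6}; col 3 has {1,2,3,5}; region has {1,5,6} → only 4 remains.
row 4, column 5 = 3: row 4 has {2,4,5,6}; col 5 has {1,5,6}; region has {1,4,5,6} → only 3 remains.
row 5, column 5 = 2: row 5 has {3,5,6}; col 5 has {1,3,5,6}; region has {1,3,4,5,6} → only 2 remains.
row 1, column 3 = 6: row 1 has {1,3,5}; col 3 has {1,2,3,4,5}; region has {1,3,5} → only 6 remains.
row 2, column 5 = 4: row 2 has {1,3,5,6}; col 5 has {1,2,3,5,6}; region has {3,5,6} → only 4 remains.
row 2, column 6 = 2: row 2 has {1,3,4,5,6}; col 6 has {3,5,6}; region has {3,4,5,6} → only 2 remains.
row 4, column 1 = 1: row 4 has {2,3,4,5,6}; col 1 has {3,5,6}; region has {2,3,5,6} → only 1 remains.
row 5, column 1 = 4: row 5 has {2,3,5,6}; col 1 has {1,3,5,6}; region has {1,2,3,5,6} → only 4 remains.
row 5, column 6 = 1: row 5 has {2,3,4,5,6}; col 6 has {2,3,5,6}; region has {2,3,4,5,6} → only 1 remains.
row 1, column 1 = 2: row 1 has {1,3,5,6}; col 1 has {1,3,4,5,6}; region has {1,3,5,6} → only 2 remains.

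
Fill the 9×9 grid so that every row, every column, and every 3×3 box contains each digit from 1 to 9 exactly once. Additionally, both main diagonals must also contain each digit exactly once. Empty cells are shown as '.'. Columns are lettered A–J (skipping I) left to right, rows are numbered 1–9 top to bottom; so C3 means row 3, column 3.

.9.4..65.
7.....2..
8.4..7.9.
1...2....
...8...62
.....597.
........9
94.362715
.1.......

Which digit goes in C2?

C8 = 8 (sole candidate).
J1 = 7 (hidden single in row 1).
J2 = 4 (hidden single in row 2).
D3 = 2 (hidden single in column 4).
B3 = 6 (hidden single in row 3).
B2 = 3 (sole candidate).
H2 = 8 (sole candidate).
E5 = 9 (sole candidate).
G7 = 8 (sole candidate).
J9 = 6 (sole candidate).
A1 = 2 (sole candidate).
C1 = 1 (sole candidate).
C2 = 5: row 2 has {2,3,4,7,8}; col 3 has {1,4,8}; box has {1,2,3,4,6,7,8,9} → only 5 remains.

5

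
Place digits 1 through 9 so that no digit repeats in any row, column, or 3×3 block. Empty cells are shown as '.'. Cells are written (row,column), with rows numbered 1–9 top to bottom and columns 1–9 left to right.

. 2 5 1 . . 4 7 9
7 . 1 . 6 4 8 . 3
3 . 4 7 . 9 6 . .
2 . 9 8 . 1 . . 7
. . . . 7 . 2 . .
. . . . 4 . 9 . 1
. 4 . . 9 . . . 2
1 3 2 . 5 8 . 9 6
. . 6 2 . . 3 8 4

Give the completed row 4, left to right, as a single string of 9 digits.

(1,6) = 3 (sole candidate).
(2,2) = 9 (sole candidate).
(2,4) = 5 (sole candidate).
(2,8) = 2 (sole candidate).
(3,2) = 8 (sole candidate).
(3,5) = 2 (sole candidate).
(3,9) = 5 (sole candidate).
(4,5) = 3: row 4 has {1,2,7,8,9}; col 5 has {2,4,5,6,7,9}; box has {1,4,7,8} → only 3 remains.
(4,7) = 5: row 4 has {1,2,3,7,8,9}; col 7 has {2,3,4,6,8,9}; box has {1,2,7,9} → only 5 remains.
(5,9) = 8 (sole candidate).
(6,4) = 6 (sole candidate).
(6,8) = 3 (sole candidate).
(7,4) = 3 (sole candidate).
(8,4) = 4 (sole candidate).
(8,7) = 7 (sole candidate).
(9,5) = 1 (sole candidate).
(9,6) = 7 (sole candidate).
(1,1) = 6 (sole candidate).
(1,5) = 8 (sole candidate).
(3,8) = 1 (sole candidate).
(4,2) = 6: row 4 has {1,2,3,5,7,8,9}; col 2 has {2,3,4,8,9}; box has {2,9} → only 6 remains.
(4,8) = 4: row 4 has {1,2,3,5,6,7,8,9}; col 8 has {1,2,3,7,8,9}; box has {1,2,3,5,7,8,9} → only 4 remains.

269831547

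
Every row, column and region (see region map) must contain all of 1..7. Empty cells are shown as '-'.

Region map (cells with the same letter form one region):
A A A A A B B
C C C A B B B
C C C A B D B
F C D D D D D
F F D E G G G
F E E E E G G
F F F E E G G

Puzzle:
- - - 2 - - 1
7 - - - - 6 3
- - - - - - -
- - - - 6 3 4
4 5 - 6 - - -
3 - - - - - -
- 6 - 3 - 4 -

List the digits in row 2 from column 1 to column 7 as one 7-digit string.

7145263

r5c5 = 3: in row 5, 3 can only go here (every other open cell in that row sees a 3).
r6c7 = 6: in row 6, 6 can only go here (every other open cell in that row sees a 6).
r7c3 = 7: in region F, 7 can only go here (every other open cell in that region sees a 7).
r4c4 = 7: in row 4, 7 can only go here (every other open cell in that row sees a 7).
r4c3 = 5: in row 4, 5 can only go here (every other open cell in that row sees a 5).
r3c1 = 5: in region C, 5 can only go here (every other open cell in that region sees a 5).
r1c1 = 6: row 1 has {1,2}; col 1 has {3,4,5,7}; region has {2} → only 6 remains.
r3c3 = 6: in row 3, 6 can only go here (every other open cell in that row sees a 6).
r3c2 = 3: in row 3, 3 can only go here (every other open cell in that row sees a 3).
r1c3 = 3: in row 1, 3 can only go here (every other open cell in that row sees a 3).
r7c7 = 5: in column 7, 5 can only go here (every other open cell in that column sees a 5).
r1c6 = 5: in column 6, 5 can only go here (every other open cell in that column sees a 5).
r2c4 = 5: in row 2, 5 can only go here (every other open cell in that row sees a 5).
r6c5 = 5: in row 6, 5 can only go here (every other open cell in that row sees a 5).
r7c5 = 1: in column 5, 1 can only go here (every other open cell in that column sees a 1).
r6c4 = 4: row 6 has {3,5,6}; col 4 has {2,3,5,6,7}; region has {1,3,5,6} → only 4 remains.
r7c1 = 2: row 7 has {1,3,4,5,6,7}; col 1 has {3,4,5,6,7}; region has {3,4,5,6,7} → only 2 remains.
r3c4 = 1: row 3 has {3,5,6}; col 4 has {2,3,4,5,6,7}; region has {2,3,5,6} → only 1 remains.
r3c6 = 2: row 3 has {1,3,5,6}; col 6 has {3,4,5,6}; region has {3,4,5,6,7} → only 2 remains.
r3c7 = 7: row 3 has {1,2,3,5,6}; col 7 has {1,3,4,5,6}; region has {1,3,5,6} → only 7 remains.
r4c1 = 1: row 4 has {3,4,5,6,7}; col 1 has {2,3,4,5,6,7}; region has {2,3,4,5,6,7} → only 1 remains.
r4c2 = 2: row 4 has {1,3,4,5,6,7}; col 2 has {3,5,6}; region has {3,5,6,7} → only 2 remains.
r5c3 = 1: row 5 has {3,4,5,6}; col 3 has {3,5,6,7}; region has {2,3,4,5,6,7} → only 1 remains.
r5c6 = 7: row 5 has {1,3,4,5,6}; col 6 has {2,3,4,5,6}; region has {3,4,5,6} → only 7 remains.
r5c7 = 2: row 5 has {1,3,4,5,6,7}; col 7 has {1,3,4,5,6,7}; region has {3,4,5,6,7} → only 2 remains.
r6c2 = 7: row 6 has {3,4,5,6}; col 2 has {2,3,5,6}; region has {1,3,4,5,6} → only 7 remains.
r6c3 = 2: row 6 has {3,4,5,6,7}; col 3 has {1,3,5,6,7}; region has {1,3,4,5,6,7} → only 2 remains.
r6c6 = 1: row 6 has {2,3,4,5,6,7}; col 6 has {2,3,4,5,6,7}; region has {2,3,4,5,6,7} → only 1 remains.
r1c2 = 4: row 1 has {1,2,3,5,6}; col 2 has {2,3,5,6,7}; region has {1,2,3,5,6} → only 4 remains.
r1c5 = 7: row 1 has {1,2,3,4,5,6}; col 5 has {1,3,5,6}; region has {1,2,3,4,5,6} → only 7 remains.
r2c2 = 1: row 2 has {3,5,6,7}; col 2 has {2,3,4,5,6,7}; region has {2,3,5,6,7} → only 1 remains.
r2c3 = 4: row 2 has {1,3,5,6,7}; col 3 has {1,2,3,5,6,7}; region has {1,2,3,5,6,7} → only 4 remains.
r2c5 = 2: row 2 has {1,3,4,5,6,7}; col 5 has {1,3,5,6,7}; region has {1,3,5,6,7} → only 2 remains.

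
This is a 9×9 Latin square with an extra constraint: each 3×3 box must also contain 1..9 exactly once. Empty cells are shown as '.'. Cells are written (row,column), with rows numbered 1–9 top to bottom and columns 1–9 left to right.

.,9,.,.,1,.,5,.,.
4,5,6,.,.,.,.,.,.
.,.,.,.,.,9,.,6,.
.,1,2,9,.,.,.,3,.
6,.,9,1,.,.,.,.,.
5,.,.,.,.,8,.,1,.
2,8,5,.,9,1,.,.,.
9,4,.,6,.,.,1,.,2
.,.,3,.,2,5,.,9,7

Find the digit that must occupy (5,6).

2

(7,8) = 4 (sole candidate).
(8,3) = 7 (sole candidate).
(8,6) = 3 (sole candidate).
(9,1) = 1 (sole candidate).
(9,2) = 6 (sole candidate).
(9,7) = 8 (sole candidate).
(1,3) = 8 (sole candidate).
(3,3) = 1 (sole candidate).
(6,3) = 4 (sole candidate).
(7,4) = 7 (sole candidate).
(8,5) = 8 (sole candidate).
(8,8) = 5 (sole candidate).
(9,4) = 4 (sole candidate).
(1,6) = 6 (hidden single in row 1).
(1,9) = 4 (hidden single in row 1).
(2,9) = 1 (hidden single in row 2).
(2,7) = 9 (hidden single in row 2).
(3,5) = 4 (hidden single in row 3).
(3,4) = 5 (hidden single in row 3).
(3,9) = 8 (hidden single in row 3).
(5,9) = 5 (sole candidate).
(4,9) = 6 (sole candidate).
(6,9) = 9 (sole candidate).
(7,9) = 3 (sole candidate).
(7,7) = 6 (sole candidate).
(2,4) = 8 (hidden single in row 2).
(2,5) = 3 (hidden single in row 2).
(1,4) = 2 (sole candidate).
(1,8) = 7 (sole candidate).
(2,6) = 7 (sole candidate).
(2,8) = 2 (sole candidate).
(3,7) = 3 (sole candidate).
(4,6) = 4 (sole candidate).
(4,7) = 7 (sole candidate).
(5,5) = 7 (sole candidate).
(5,6) = 2: row 5 has {1,5,6,7,9}; col 6 has {1,3,4,5,6,7,8,9}; box has {1,4,7,8,9} → only 2 remains.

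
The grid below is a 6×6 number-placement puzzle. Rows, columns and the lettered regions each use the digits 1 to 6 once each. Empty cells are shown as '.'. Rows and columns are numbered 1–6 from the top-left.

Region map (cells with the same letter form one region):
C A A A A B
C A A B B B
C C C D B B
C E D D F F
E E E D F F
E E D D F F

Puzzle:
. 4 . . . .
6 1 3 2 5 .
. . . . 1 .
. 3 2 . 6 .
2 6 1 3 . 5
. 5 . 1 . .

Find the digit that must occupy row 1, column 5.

row 1, column 5 = 2: row 1 has {4}; col 5 has {1,5,6}; region has {1,3,4} → only 2 remains.

2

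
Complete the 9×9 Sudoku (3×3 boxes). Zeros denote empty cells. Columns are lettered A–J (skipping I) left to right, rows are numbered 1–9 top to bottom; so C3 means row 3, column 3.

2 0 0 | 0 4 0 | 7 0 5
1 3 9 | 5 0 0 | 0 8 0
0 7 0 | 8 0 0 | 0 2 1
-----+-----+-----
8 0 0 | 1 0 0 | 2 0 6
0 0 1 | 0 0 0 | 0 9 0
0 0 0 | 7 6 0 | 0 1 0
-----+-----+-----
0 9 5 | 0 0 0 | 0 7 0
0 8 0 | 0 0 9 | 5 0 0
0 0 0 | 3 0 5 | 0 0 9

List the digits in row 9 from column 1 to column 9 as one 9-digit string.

412375869

B1 = 6: row 1 has {2,4,5,7}; col 2 has {3,7,8,9}; box has {1,2,3,7,9} → only 6 remains.
C1 = 8: row 1 has {2,4,5,6,7}; col 3 has {1,5,9}; box has {1,2,3,6,7,9} → only 8 remains.
D1 = 9: row 1 has {2,4,5,6,7,8}; col 4 has {1,3,5,7,8}; box has {4,5,8} → only 9 remains.
H1 = 3: row 1 has {2,4,5,6,7,8,9}; col 8 has {1,2,7,8,9}; box has {1,2,5,7,8} → only 3 remains.
J2 = 4: row 2 has {1,3,5,8,9}; col 9 has {1,5,6,9}; box has {1,2,3,5,7,8} → only 4 remains.
C3 = 4: row 3 has {1,2,7,8}; col 3 has {1,5,8,9}; box has {1,2,3,6,7,8,9} → only 4 remains.
E3 = 3: row 3 has {1,2,4,7,8}; col 5 has {4,6}; box has {4,5,8,9} → only 3 remains.
F3 = 6: row 3 has {1,2,3,4,7,8}; col 6 has {5,9}; box has {3,4,5,8,9} → only 6 remains.
G3 = 9: row 3 has {1,2,3,4,6,7,8}; col 7 has {2,5,7}; box has {1,2,3,4,5,7,8} → only 9 remains.
F1 = 1: row 1 has {2,3,4,5,6,7,8,9}; col 6 has {5,6,9}; box has {3,4,5,6,8,9} → only 1 remains.
G2 = 6: row 2 has {1,3,4,5,8,9}; col 7 has {2,5,7,9}; box has {1,2,3,4,5,7,8,9} → only 6 remains.
A3 = 5: row 3 has {1,2,3,4,6,7,8,9}; col 1 has {1,2,8}; box has {1,2,3,4,6,7,8,9} → only 5 remains.
C4 = 7: in row 4, 7 can only go here (every other open cell in that row sees a 7).
E4 = 9: in row 4, 9 can only go here (every other open cell in that row sees a 9).
F4 = 3: in row 4, 3 can only go here (every other open cell in that row sees a 3).
A5 = 6: in row 5, 6 can only go here (every other open cell in that row sees a 6).
J5 = 7: in row 5, 7 can only go here (every other open cell in that row sees a 7).
G5 = 3: in row 5, 3 can only go here (every other open cell in that row sees a 3).
J6 = 8: row 6 has {1,6,7}; col 9 has {1,4,5,6,7,9}; box has {1,2,3,6,7,9} → only 8 remains.
G6 = 4: row 6 has {1,6,7,8}; col 7 has {2,3,5,6,7,9}; box has {1,2,3,6,7,8,9} → only 4 remains.
H4 = 5: row 4 has {1,2,3,6,7,8,9}; col 8 has {1,2,3,7,8,9}; box has {1,2,3,4,6,7,8,9} → only 5 remains.
F6 = 2: row 6 has {1,4,6,7,8}; col 6 has {1,3,5,6,9}; box has {1,3,6,7,9} → only 2 remains.
F2 = 7: row 2 has {1,3,4,5,6,8,9}; col 6 has {1,2,3,5,6,9}; box has {1,3,4,5,6,8,9} → only 7 remains.
B4 = 4: row 4 has {1,2,3,5,6,7,8,9}; col 2 has {3,6,7,8,9}; box has {1,6,7,8} → only 4 remains.
D5 = 4: row 5 has {1,3,6,7,9}; col 4 has {1,3,5,7,8,9}; box has {1,2,3,6,7,9} → only 4 remains.
F5 = 8: row 5 has {1,3,4,6,7,9}; col 6 has {1,2,3,5,6,7,9}; box has {1,2,3,4,6,7,9} → only 8 remains.
B6 = 5: row 6 has {1,2,4,6,7,8}; col 2 has {3,4,6,7,8,9}; box has {1,4,6,7,8} → only 5 remains.
C6 = 3: row 6 has {1,2,4,5,6,7,8}; col 3 has {1,4,5,7,8,9}; box has {1,4,5,6,7,8} → only 3 remains.
F7 = 4: row 7 has {5,7,9}; col 6 has {1,2,3,5,6,7,8,9}; box has {3,5,9} → only 4 remains.
E2 = 2: row 2 has {1,3,4,5,6,7,8,9}; col 5 has {3,4,6,9}; box has {1,3,4,5,6,7,8,9} → only 2 remains.
B5 = 2: row 5 has {1,3,4,6,7,8,9}; col 2 has {3,4,5,6,7,8,9}; box has {1,3,4,5,6,7,8} → only 2 remains.
E5 = 5: row 5 has {1,2,3,4,6,7,8,9}; col 5 has {2,3,4,6,9}; box has {1,2,3,4,6,7,8,9} → only 5 remains.
A6 = 9: row 6 has {1,2,3,4,5,6,7,8}; col 1 has {1,2,5,6,8}; box has {1,2,3,4,5,6,7,8} → only 9 remains.
A7 = 3: row 7 has {4,5,7,9}; col 1 has {1,2,5,6,8,9}; box has {5,8,9} → only 3 remains.
J7 = 2: row 7 has {3,4,5,7,9}; col 9 has {1,4,5,6,7,8,9}; box has {5,7,9} → only 2 remains.
J8 = 3: row 8 has {5,8,9}; col 9 has {1,2,4,5,6,7,8,9}; box has {2,5,7,9} → only 3 remains.
B9 = 1: row 9 has {3,5,9}; col 2 has {2,3,4,5,6,7,8,9}; box has {3,5,8,9} → only 1 remains.
G9 = 8: row 9 has {1,3,5,9}; col 7 has {2,3,4,5,6,7,9}; box has {2,3,5,7,9} → only 8 remains.
D7 = 6: row 7 has {2,3,4,5,7,9}; col 4 has {1,3,4,5,7,8,9}; box has {3,4,5,9} → only 6 remains.
G7 = 1: row 7 has {2,3,4,5,6,7,9}; col 7 has {2,3,4,5,6,7,8,9}; box has {2,3,5,7,8,9} → only 1 remains.
D8 = 2: row 8 has {3,5,8,9}; col 4 has {1,3,4,5,6,7,8,9}; box has {3,4,5,6,9} → only 2 remains.
E9 = 7: row 9 has {1,3,5,8,9}; col 5 has {2,3,4,5,6,9}; box has {2,3,4,5,6,9} → only 7 remains.
E7 = 8: row 7 has {1,2,3,4,5,6,7,9}; col 5 has {2,3,4,5,6,7,9}; box has {2,3,4,5,6,7,9} → only 8 remains.
C8 = 6: row 8 has {2,3,5,8,9}; col 3 has {1,3,4,5,7,8,9}; box has {1,3,5,8,9} → only 6 remains.
E8 = 1: row 8 has {2,3,5,6,8,9}; col 5 has {2,3,4,5,6,7,8,9}; box has {2,3,4,5,6,7,8,9} → only 1 remains.
H8 = 4: row 8 has {1,2,3,5,6,8,9}; col 8 has {1,2,3,5,7,8,9}; box has {1,2,3,5,7,8,9} → only 4 remains.
A9 = 4: row 9 has {1,3,5,7,8,9}; col 1 has {1,2,3,5,6,8,9}; box has {1,3,5,6,8,9} → only 4 remains.
C9 = 2: row 9 has {1,3,4,5,7,8,9}; col 3 has {1,3,4,5,6,7,8,9}; box has {1,3,4,5,6,8,9} → only 2 remains.
H9 = 6: row 9 has {1,2,3,4,5,7,8,9}; col 8 has {1,2,3,4,5,7,8,9}; box has {1,2,3,4,5,7,8,9} → only 6 remains.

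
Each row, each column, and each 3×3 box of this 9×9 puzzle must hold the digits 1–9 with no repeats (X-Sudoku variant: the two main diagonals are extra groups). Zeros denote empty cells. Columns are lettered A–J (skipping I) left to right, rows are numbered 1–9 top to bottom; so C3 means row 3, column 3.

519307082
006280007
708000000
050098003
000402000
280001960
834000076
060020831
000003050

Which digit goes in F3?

B2 = 4 (sole candidate).
B3 = 2 (sole candidate).
E5 = 7 (sole candidate).
H5 = 1 (sole candidate).
D6 = 5 (sole candidate).
E6 = 3 (sole candidate).
J6 = 4 (sole candidate).
G7 = 2 (sole candidate).
A8 = 9 (sole candidate).
D8 = 7 (sole candidate).
A9 = 1 (sole candidate).
B9 = 7 (sole candidate).
C9 = 2 (sole candidate).
G9 = 4 (sole candidate).
J9 = 9 (sole candidate).
G1 = 6 (sole candidate).
A2 = 3 (sole candidate).
H2 = 9 (sole candidate).
G3 = 3 (sole candidate).
H3 = 4 (sole candidate).
J3 = 5 (sole candidate).
D4 = 6 (sole candidate).
G4 = 7 (sole candidate).
H4 = 2 (sole candidate).
A5 = 6 (sole candidate).
B5 = 9 (sole candidate).
C5 = 3 (sole candidate).
G5 = 5 (sole candidate).
J5 = 8 (sole candidate).
C6 = 7 (sole candidate).
C8 = 5 (sole candidate).
F8 = 4 (sole candidate).
D9 = 8 (sole candidate).
E9 = 6 (sole candidate).
E1 = 4 (sole candidate).
F2 = 5 (sole candidate).
G2 = 1 (sole candidate).
E3 = 1 (sole candidate).
A4 = 4 (sole candidate).
C4 = 1 (sole candidate).
E7 = 5 (sole candidate).
F7 = 9 (sole candidate).
D3 = 9 (sole candidate).
F3 = 6: row 3 has {1,2,3,4,5,7,8,9}; col 6 has {1,2,3,4,5,7,8,9}; box has {1,2,3,4,5,7,8,9} → only 6 remains.

6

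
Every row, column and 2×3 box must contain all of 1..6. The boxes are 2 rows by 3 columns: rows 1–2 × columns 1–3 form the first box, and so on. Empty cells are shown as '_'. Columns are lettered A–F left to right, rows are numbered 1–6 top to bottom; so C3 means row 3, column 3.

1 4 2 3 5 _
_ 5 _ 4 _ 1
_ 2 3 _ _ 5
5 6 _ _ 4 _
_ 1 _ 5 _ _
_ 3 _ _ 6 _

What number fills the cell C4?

F1 = 6: row 1 has {1,2,3,4,5}; col 6 has {1,5}; box has {1,3,4,5} → only 6 remains.
C2 = 6: row 2 has {1,4,5}; col 3 has {2,3}; box has {1,2,4,5} → only 6 remains.
E2 = 2: row 2 has {1,4,5,6}; col 5 has {4,5,6}; box has {1,3,4,5,6} → only 2 remains.
A3 = 4: row 3 has {2,3,5}; col 1 has {1,5}; box has {2,3,5,6} → only 4 remains.
E3 = 1: row 3 has {2,3,4,5}; col 5 has {2,4,5,6}; box has {4,5} → only 1 remains.
C4 = 1: row 4 has {4,5,6}; col 3 has {2,3,6}; box has {2,3,4,5,6} → only 1 remains.

1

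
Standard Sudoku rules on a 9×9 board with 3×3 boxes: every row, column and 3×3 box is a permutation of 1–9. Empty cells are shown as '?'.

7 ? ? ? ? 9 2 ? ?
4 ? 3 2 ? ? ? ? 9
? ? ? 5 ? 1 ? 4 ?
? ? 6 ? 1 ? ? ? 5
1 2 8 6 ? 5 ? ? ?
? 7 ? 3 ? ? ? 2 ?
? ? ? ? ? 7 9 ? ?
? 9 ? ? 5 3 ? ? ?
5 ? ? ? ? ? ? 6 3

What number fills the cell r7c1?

r6c1 = 9 (sole candidate).
r4c1 = 3 (sole candidate).
r4c2 = 4 (sole candidate).
r6c3 = 5 (sole candidate).
r1c3 = 1 (sole candidate).
r3c3 = 9 (hidden single in row 3).
r3c1 = 2 (hidden single in row 3).
r4c6 = 2 (hidden single in row 4).
r7c2 = 3 (hidden single in row 7).
r7c8 = 5 (hidden single in row 7).
r1c2 = 5 (hidden single in row 1).
r2c7 = 5 (hidden single in row 2).
r2c8 = 1 (hidden single in row 2).
r2c5 = 7 (hidden single in row 2).
r8c1 = 6 (hidden single in row 8).
r7c1 = 8: row 7 has {3,5,7,9}; col 1 has {1,2,3,4,5,6,7,9}; box has {3,5,6,9} → only 8 remains.

8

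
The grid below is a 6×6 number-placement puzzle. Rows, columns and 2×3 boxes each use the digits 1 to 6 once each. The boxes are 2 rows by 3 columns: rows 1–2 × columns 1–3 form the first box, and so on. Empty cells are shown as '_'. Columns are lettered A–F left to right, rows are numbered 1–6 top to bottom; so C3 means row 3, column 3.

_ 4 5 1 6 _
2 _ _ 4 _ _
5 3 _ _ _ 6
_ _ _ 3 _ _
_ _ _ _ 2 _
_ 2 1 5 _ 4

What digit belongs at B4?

6

A1 = 3 (sole candidate).
F1 = 2 (sole candidate).
C2 = 6 (sole candidate).
D3 = 2 (sole candidate).
D5 = 6 (sole candidate).
A6 = 6 (sole candidate).
E6 = 3 (sole candidate).
B2 = 1 (sole candidate).
E2 = 5 (sole candidate).
F2 = 3 (sole candidate).
C3 = 4 (sole candidate).
E3 = 1 (sole candidate).
A4 = 1 (sole candidate).
B4 = 6: row 4 has {1,3}; col 2 has {1,2,3,4}; box has {1,3,4,5} → only 6 remains.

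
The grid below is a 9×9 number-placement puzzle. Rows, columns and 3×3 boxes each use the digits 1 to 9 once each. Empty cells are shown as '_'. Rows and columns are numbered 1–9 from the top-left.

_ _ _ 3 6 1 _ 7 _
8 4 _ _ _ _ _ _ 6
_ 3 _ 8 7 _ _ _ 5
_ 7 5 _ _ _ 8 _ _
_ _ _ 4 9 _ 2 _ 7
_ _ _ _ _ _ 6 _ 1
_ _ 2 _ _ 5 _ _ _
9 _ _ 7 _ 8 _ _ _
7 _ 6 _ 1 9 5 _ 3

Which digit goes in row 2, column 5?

5

row 1, column 3 = 9 (sole candidate).
row 1, column 7 = 4 (sole candidate).
row 2, column 6 = 2 (sole candidate).
row 3, column 3 = 1 (sole candidate).
row 3, column 6 = 4 (sole candidate).
row 3, column 7 = 9 (sole candidate).
row 3, column 8 = 2 (sole candidate).
row 7, column 4 = 6 (sole candidate).
row 8, column 7 = 1 (sole candidate).
row 9, column 2 = 8 (sole candidate).
row 9, column 4 = 2 (sole candidate).
row 9, column 8 = 4 (sole candidate).
row 1, column 9 = 8 (sole candidate).
row 2, column 3 = 7 (sole candidate).
row 2, column 5 = 5: row 2 has {2,4,6,7,8}; col 5 has {1,6,7,9}; box has {1,2,3,4,6,7,8} → only 5 remains.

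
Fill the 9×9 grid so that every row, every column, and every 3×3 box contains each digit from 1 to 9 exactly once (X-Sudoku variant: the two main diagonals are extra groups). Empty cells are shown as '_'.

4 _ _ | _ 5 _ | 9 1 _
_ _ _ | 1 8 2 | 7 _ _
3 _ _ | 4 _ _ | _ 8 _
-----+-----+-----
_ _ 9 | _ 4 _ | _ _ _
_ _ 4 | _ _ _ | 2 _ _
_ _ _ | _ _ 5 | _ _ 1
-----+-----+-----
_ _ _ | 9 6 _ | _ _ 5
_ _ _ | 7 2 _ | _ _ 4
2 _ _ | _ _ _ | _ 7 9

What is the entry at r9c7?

r2c2 = 6 (sole candidate).
r2c3 = 5 (sole candidate).
r2c9 = 3 (sole candidate).
r8c8 = 3 (sole candidate).
r1c9 = 6 (sole candidate).
r2c1 = 9 (sole candidate).
r2c8 = 4 (sole candidate).
r3c7 = 5 (sole candidate).
r3c9 = 2 (sole candidate).
r7c8 = 2 (sole candidate).
r1c4 = 3 (sole candidate).
r1c6 = 7 (sole candidate).
r3c5 = 9 (sole candidate).
r3c6 = 6 (sole candidate).
r6c4 = 8 (sole candidate).
r9c4 = 5 (sole candidate).
r4c4 = 2 (sole candidate).
r5c4 = 6 (sole candidate).
r6c7 = 4 (hidden single in row 6).
r6c8 = 9 (hidden single in row 6).
r5c8 = 5 (sole candidate).
r4c8 = 6 (sole candidate).
r5c6 = 9 (hidden single in row 5).
r5c2 = 3 (hidden single in row 5).
r6c5 = 3 (hidden single in row 6).
r4c6 = 1 (sole candidate).
r5c5 = 7 (sole candidate).
r5c9 = 8 (sole candidate).
r7c3 = 3 (sole candidate).
r8c2 = 9 (sole candidate).
r8c6 = 8 (sole candidate).
r9c5 = 1 (sole candidate).
r3c3 = 1 (sole candidate).
r4c7 = 3 (sole candidate).
r4c9 = 7 (sole candidate).
r5c1 = 1 (sole candidate).
r7c6 = 4 (sole candidate).
r7c7 = 8 (sole candidate).
r8c3 = 6 (sole candidate).
r8c7 = 1 (sole candidate).
r9c3 = 8 (sole candidate).
r9c6 = 3 (sole candidate).
r9c7 = 6: row 9 has {1,2,3,5,7,8,9}; col 7 has {1,2,3,4,5,7,8,9}; box has {1,2,3,4,5,7,8,9} → only 6 remains.

6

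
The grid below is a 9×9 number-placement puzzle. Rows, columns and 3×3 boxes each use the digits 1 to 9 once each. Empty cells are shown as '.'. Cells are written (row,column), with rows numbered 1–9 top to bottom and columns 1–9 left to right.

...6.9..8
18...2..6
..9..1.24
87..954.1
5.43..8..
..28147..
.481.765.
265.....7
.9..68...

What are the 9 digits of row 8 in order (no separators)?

(4,4) = 2: row 4 has {1,4,5,7,8,9}; col 4 has {1,3,6,8}; box has {1,3,4,5,8,9} → only 2 remains.
(5,2) = 1: row 5 has {3,4,5,8}; col 2 has {4,6,7,8,9}; box has {2,4,5,7,8} → only 1 remains.
(5,5) = 7: row 5 has {1,3,4,5,8}; col 5 has {1,6,9}; box has {1,2,3,4,5,8,9} → only 7 remains.
(5,6) = 6: row 5 has {1,3,4,5,7,8}; col 6 has {1,2,4,5,7,8,9}; box has {1,2,3,4,5,7,8,9} → only 6 remains.
(5,8) = 9: row 5 has {1,3,4,5,6,7,8}; col 8 has {2,5}; box has {1,4,7,8} → only 9 remains.
(5,9) = 2: row 5 has {1,3,4,5,6,7,8,9}; col 9 has {1,4,6,7,8}; box has {1,4,7,8,9} → only 2 remains.
(6,2) = 3: row 6 has {1,2,4,7,8}; col 2 has {1,4,6,7,8,9}; box has {1,2,4,5,7,8} → only 3 remains.
(6,8) = 6: row 6 has {1,2,3,4,7,8}; col 8 has {2,5,9}; box has {1,2,4,7,8,9} → only 6 remains.
(6,9) = 5: row 6 has {1,2,3,4,6,7,8}; col 9 has {1,2,4,6,7,8}; box has {1,2,4,6,7,8,9} → only 5 remains.
(7,1) = 3: row 7 has {1,4,5,6,7,8}; col 1 has {1,2,5,8}; box has {2,4,5,6,8,9} → only 3 remains.
(7,5) = 2: row 7 has {1,3,4,5,6,7,8}; col 5 has {1,6,7,9}; box has {1,6,7,8} → only 2 remains.
(7,9) = 9: row 7 has {1,2,3,4,5,6,7,8}; col 9 has {1,2,4,5,6,7,8}; box has {5,6,7} → only 9 remains.
(8,6) = 3: row 8 has {2,5,6,7}; col 6 has {1,2,4,5,6,7,8,9}; box has {1,2,6,7,8} → only 3 remains.
(8,7) = 1: row 8 has {2,3,5,6,7}; col 7 has {4,6,7,8}; box has {5,6,7,9} → only 1 remains.
(9,1) = 7: row 9 has {6,8,9}; col 1 has {1,2,3,5,8}; box has {2,3,4,5,6,8,9} → only 7 remains.
(9,3) = 1: row 9 has {6,7,8,9}; col 3 has {2,4,5,8,9}; box has {2,3,4,5,6,7,8,9} → only 1 remains.
(9,9) = 3: row 9 has {1,6,7,8,9}; col 9 has {1,2,4,5,6,7,8,9}; box has {1,5,6,7,9} → only 3 remains.
(1,1) = 4: row 1 has {6,8,9}; col 1 has {1,2,3,5,7,8}; box has {1,8,9} → only 4 remains.
(3,1) = 6: row 3 has {1,2,4,9}; col 1 has {1,2,3,4,5,7,8}; box has {1,4,8,9} → only 6 remains.
(3,2) = 5: row 3 has {1,2,4,6,9}; col 2 has {1,3,4,6,7,8,9}; box has {1,4,6,8,9} → only 5 remains.
(3,4) = 7: row 3 has {1,2,4,5,6,9}; col 4 has {1,2,3,6,8}; box has {1,2,6,9} → only 7 remains.
(3,7) = 3: row 3 has {1,2,4,5,6,7,9}; col 7 has {1,4,6,7,8}; box has {2,4,6,8} → only 3 remains.
(4,3) = 6: row 4 has {1,2,4,5,7,8,9}; col 3 has {1,2,4,5,8,9}; box has {1,2,3,4,5,7,8} → only 6 remains.
(4,8) = 3: row 4 has {1,2,4,5,6,7,8,9}; col 8 has {2,5,6,9}; box has {1,2,4,5,6,7,8,9} → only 3 remains.
(6,1) = 9: row 6 has {1,2,3,4,5,6,7,8}; col 1 has {1,2,3,4,5,6,7,8}; box has {1,2,3,4,5,6,7,8} → only 9 remains.
(8,5) = 4: row 8 has {1,2,3,5,6,7}; col 5 has {1,2,6,7,9}; box has {1,2,3,6,7,8} → only 4 remains.
(8,8) = 8: row 8 has {1,2,3,4,5,6,7}; col 8 has {2,3,5,6,9}; box has {1,3,5,6,7,9} → only 8 remains.
(9,4) = 5: row 9 has {1,3,6,7,8,9}; col 4 has {1,2,3,6,7,8}; box has {1,2,3,4,6,7,8} → only 5 remains.
(9,7) = 2: row 9 has {1,3,5,6,7,8,9}; col 7 has {1,3,4,6,7,8}; box has {1,3,5,6,7,8,9} → only 2 remains.
(9,8) = 4: row 9 has {1,2,3,5,6,7,8,9}; col 8 has {2,3,5,6,8,9}; box has {1,2,3,5,6,7,8,9} → only 4 remains.
(1,2) = 2: row 1 has {4,6,8,9}; col 2 has {1,3,4,5,6,7,8,9}; box has {1,4,5,6,8,9} → only 2 remains.
(1,7) = 5: row 1 has {2,4,6,8,9}; col 7 has {1,2,3,4,6,7,8}; box has {2,3,4,6,8} → only 5 remains.
(2,4) = 4: row 2 has {1,2,6,8}; col 4 has {1,2,3,5,6,7,8}; box has {1,2,6,7,9} → only 4 remains.
(2,7) = 9: row 2 has {1,2,4,6,8}; col 7 has {1,2,3,4,5,6,7,8}; box has {2,3,4,5,6,8} → only 9 remains.
(2,8) = 7: row 2 has {1,2,4,6,8,9}; col 8 has {2,3,4,5,6,8,9}; box has {2,3,4,5,6,8,9} → only 7 remains.
(3,5) = 8: row 3 has {1,2,3,4,5,6,7,9}; col 5 has {1,2,4,6,7,9}; box has {1,2,4,6,7,9} → only 8 remains.
(8,4) = 9: row 8 has {1,2,3,4,5,6,7,8}; col 4 has {1,2,3,4,5,6,7,8}; box has {1,2,3,4,5,6,7,8} → only 9 remains.

265943187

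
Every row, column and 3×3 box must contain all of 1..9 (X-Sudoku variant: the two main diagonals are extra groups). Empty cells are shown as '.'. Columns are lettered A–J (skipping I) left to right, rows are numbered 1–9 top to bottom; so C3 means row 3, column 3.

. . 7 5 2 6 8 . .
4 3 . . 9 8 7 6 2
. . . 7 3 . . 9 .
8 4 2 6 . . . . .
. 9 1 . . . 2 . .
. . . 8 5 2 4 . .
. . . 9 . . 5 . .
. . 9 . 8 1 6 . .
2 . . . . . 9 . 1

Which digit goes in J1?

A1 = 9: row 1 has {2,5,6,7,8}; col 1 has {2,4,8}; box has {3,4,7}; main diagonal has {1,2,3,5,6} → only 9 remains.
B1 = 1: row 1 has {2,5,6,7,8,9}; col 2 has {3,4,9}; box has {3,4,7,9} → only 1 remains.
C2 = 5: row 2 has {2,3,4,6,7,8,9}; col 3 has {1,2,7,9}; box has {1,3,4,7,9} → only 5 remains.
D2 = 1: row 2 has {2,3,4,5,6,7,8,9}; col 4 has {5,6,7,8,9}; box has {2,3,5,6,7,8,9} → only 1 remains.
A3 = 6: row 3 has {3,7,9}; col 1 has {2,4,8,9}; box has {1,3,4,5,7,9} → only 6 remains.
C3 = 8: row 3 has {3,6,7,9}; col 3 has {1,2,5,7,9}; box has {1,3,4,5,6,7,9}; main diagonal has {1,2,3,5,6,9} → only 8 remains.
F3 = 4: row 3 has {3,6,7,8,9}; col 6 has {1,2,6,8}; box has {1,2,3,5,6,7,8,9} → only 4 remains.
G3 = 1: row 3 has {3,4,6,7,8,9}; col 7 has {2,4,5,6,7,8,9}; box has {2,6,7,8,9}; anti-diagonal has {2,6,8} → only 1 remains.
J3 = 5: row 3 has {1,3,4,6,7,8,9}; col 9 has {1,2}; box has {1,2,6,7,8,9} → only 5 remains.
G4 = 3: row 4 has {2,4,6,8}; col 7 has {1,2,4,5,6,7,8,9}; box has {2,4} → only 3 remains.
B3 = 2: row 3 has {1,3,4,5,6,7,8,9}; col 2 has {1,3,4,9}; box has {1,3,4,5,6,7,8,9} → only 2 remains.
H4 = 5: in row 4, 5 can only go here (every other open cell in that row sees a 5).
E4 = 1: in row 4, 1 can only go here (every other open cell in that row sees a 1).
A5 = 5: in row 5, 5 can only go here (every other open cell in that row sees a 5).
J5 = 6: in row 5, 6 can only go here (every other open cell in that row sees a 6).
H5 = 8: in row 5, 8 can only go here (every other open cell in that row sees an 8).
H6 = 1: in row 6, 1 can only go here (every other open cell in that row sees a 1).
J6 = 9: in row 6, 9 can only go here (every other open cell in that row sees a 9).
J4 = 7: row 4 has {1,2,3,4,5,6,8}; col 9 has {1,2,5,6,9}; box has {1,2,3,4,5,6,8,9} → only 7 remains.
F4 = 9: row 4 has {1,2,3,4,5,6,7,8}; col 6 has {1,2,4,6,8}; box has {1,2,5,6,8}; anti-diagonal has {1,2,6,8} → only 9 remains.
A7 = 1: in row 7, 1 can only go here (every other open cell in that row sees a 1).
H7 = 2: in row 7, 2 can only go here (every other open cell in that row sees a 2).
D8 = 2: in row 8, 2 can only go here (every other open cell in that row sees a 2).
B8 = 5: in row 8, 5 can only go here (every other open cell in that row sees a 5).
F9 = 5: in row 9, 5 can only go here (every other open cell in that row sees a 5).
B9 = 8: in row 9, 8 can only go here (every other open cell in that row sees an 8).
J7 = 8: in row 7, 8 can only go here (every other open cell in that row sees an 8).
E5 = 7: in anti-diagonal, 7 can only go here (every other open cell in that diagonal sees a 7).
F5 = 3: row 5 has {1,2,5,6,7,8,9}; col 6 has {1,2,4,5,6,8,9}; box has {1,2,5,6,7,8,9} → only 3 remains.
F7 = 7: row 7 has {1,2,5,8,9}; col 6 has {1,2,3,4,5,6,8,9}; box has {1,2,5,8,9} → only 7 remains.
H8 = 4: row 8 has {1,2,5,6,8,9}; col 8 has {1,2,5,6,8,9}; box has {1,2,5,6,8,9}; main diagonal has {1,2,3,5,6,7,8,9} → only 4 remains.
J8 = 3: row 8 has {1,2,4,5,6,8,9}; col 9 has {1,2,5,6,7,8,9}; box has {1,2,4,5,6,8,9} → only 3 remains.
H9 = 7: row 9 has {1,2,5,8,9}; col 8 has {1,2,4,5,6,8,9}; box has {1,2,3,4,5,6,8,9} → only 7 remains.
H1 = 3: row 1 has {1,2,5,6,7,8,9}; col 8 has {1,2,4,5,6,7,8,9}; box has {1,2,5,6,7,8,9} → only 3 remains.
J1 = 4: row 1 has {1,2,3,5,6,7,8,9}; col 9 has {1,2,3,5,6,7,8,9}; box has {1,2,3,5,6,7,8,9}; anti-diagonal has {1,2,5,6,7,8,9} → only 4 remains.

4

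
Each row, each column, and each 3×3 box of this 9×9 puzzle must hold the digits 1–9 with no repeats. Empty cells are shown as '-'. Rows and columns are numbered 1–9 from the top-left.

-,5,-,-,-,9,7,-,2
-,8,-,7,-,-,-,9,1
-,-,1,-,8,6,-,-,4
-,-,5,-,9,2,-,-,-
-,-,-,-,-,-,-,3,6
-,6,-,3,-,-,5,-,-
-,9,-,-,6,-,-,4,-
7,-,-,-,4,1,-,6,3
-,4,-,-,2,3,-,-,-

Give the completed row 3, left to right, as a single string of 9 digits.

971286354

row 1, column 8 = 8: row 1 has {2,5,7,9}; col 8 has {3,4,6,9}; box has {1,2,4,7,9} → only 8 remains.
row 3, column 7 = 3: row 3 has {1,4,6,8}; col 7 has {5,7}; box has {1,2,4,7,8,9} → only 3 remains.
row 3, column 8 = 5: row 3 has {1,3,4,6,8}; col 8 has {3,4,6,8,9}; box has {1,2,3,4,7,8,9} → only 5 remains.
row 8, column 2 = 2: row 8 has {1,3,4,6,7}; col 2 has {4,5,6,8,9}; box has {4,7,9} → only 2 remains.
row 8, column 3 = 8: row 8 has {1,2,3,4,6,7}; col 3 has {1,5}; box has {2,4,7,9} → only 8 remains.
row 8, column 7 = 9: row 8 has {1,2,3,4,6,7,8}; col 7 has {3,5,7}; box has {3,4,6} → only 9 remains.
row 9, column 3 = 6: row 9 has {2,3,4}; col 3 has {1,5,8}; box has {2,4,7,8,9} → only 6 remains.
row 2, column 7 = 6: row 2 has {1,7,8,9}; col 7 has {3,5,7,9}; box has {1,2,3,4,5,7,8,9} → only 6 remains.
row 3, column 2 = 7: row 3 has {1,3,4,5,6,8}; col 2 has {2,4,5,6,8,9}; box has {1,5,8} → only 7 remains.
row 3, column 4 = 2: row 3 has {1,3,4,5,6,7,8}; col 4 has {3,7}; box has {6,7,8,9} → only 2 remains.
row 5, column 2 = 1: row 5 has {3,6}; col 2 has {2,4,5,6,7,8,9}; box has {5,6} → only 1 remains.
row 7, column 3 = 3: row 7 has {4,6,9}; col 3 has {1,5,6,8}; box has {2,4,6,7,8,9} → only 3 remains.
row 8, column 4 = 5: row 8 has {1,2,3,4,6,7,8,9}; col 4 has {2,3,7}; box has {1,2,3,4,6} → only 5 remains.
row 1, column 3 = 4: row 1 has {2,5,7,8,9}; col 3 has {1,3,5,6,8}; box has {1,5,7,8} → only 4 remains.
row 1, column 4 = 1: row 1 has {2,4,5,7,8,9}; col 4 has {2,3,5,7}; box has {2,6,7,8,9} → only 1 remains.
row 1, column 5 = 3: row 1 has {1,2,4,5,7,8,9}; col 5 has {2,4,6,8,9}; box has {1,2,6,7,8,9} → only 3 remains.
row 2, column 3 = 2: row 2 has {1,6,7,8,9}; col 3 has {1,3,4,5,6,8}; box has {1,4,5,7,8} → only 2 remains.
row 2, column 5 = 5: row 2 has {1,2,6,7,8,9}; col 5 has {2,3,4,6,8,9}; box has {1,2,3,6,7,8,9} → only 5 remains.
row 2, column 6 = 4: row 2 has {1,2,5,6,7,8,9}; col 6 has {1,2,3,6,9}; box has {1,2,3,5,6,7,8,9} → only 4 remains.
row 3, column 1 = 9: row 3 has {1,2,3,4,5,6,7,8}; col 1 has {7}; box has {1,2,4,5,7,8} → only 9 remains.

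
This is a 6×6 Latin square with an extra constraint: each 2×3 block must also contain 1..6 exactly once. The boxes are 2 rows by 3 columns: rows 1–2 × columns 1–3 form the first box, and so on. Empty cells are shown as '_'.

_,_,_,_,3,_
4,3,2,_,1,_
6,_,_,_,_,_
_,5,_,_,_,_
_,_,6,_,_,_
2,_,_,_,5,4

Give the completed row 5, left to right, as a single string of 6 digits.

546123

R5C5 = 2: row 5 has {6}; col 5 has {1,3,5}; box has {4,5} → only 2 remains.
R6C2 = 1: row 6 has {2,4,5}; col 2 has {3,5}; box has {2,6} → only 1 remains.
R6C3 = 3: row 6 has {1,2,4,5}; col 3 has {2,6}; box has {1,2,6} → only 3 remains.
R6C4 = 6: row 6 has {1,2,3,4,5}; col 4 has {}; box has {2,4,5} → only 6 remains.
R1C2 = 6: row 1 has {3}; col 2 has {1,3,5}; box has {2,3,4} → only 6 remains.
R2C4 = 5: row 2 has {1,2,3,4}; col 4 has {6}; box has {1,3} → only 5 remains.
R2C6 = 6: row 2 has {1,2,3,4,5}; col 6 has {4}; box has {1,3,5} → only 6 remains.
R3C5 = 4: row 3 has {6}; col 5 has {1,2,3,5}; box has {} → only 4 remains.
R4C5 = 6: row 4 has {5}; col 5 has {1,2,3,4,5}; box has {4} → only 6 remains.
R5C1 = 5: row 5 has {2,6}; col 1 has {2,4,6}; box has {1,2,3,6} → only 5 remains.
R5C2 = 4: row 5 has {2,5,6}; col 2 has {1,3,5,6}; box has {1,2,3,5,6} → only 4 remains.
R1C1 = 1: row 1 has {3,6}; col 1 has {2,4,5,6}; box has {2,3,4,6} → only 1 remains.
R1C3 = 5: row 1 has {1,3,6}; col 3 has {2,3,6}; box has {1,2,3,4,6} → only 5 remains.
R1C6 = 2: row 1 has {1,3,5,6}; col 6 has {4,6}; box has {1,3,5,6} → only 2 remains.
R3C2 = 2: row 3 has {4,6}; col 2 has {1,3,4,5,6}; box has {5,6} → only 2 remains.
R3C3 = 1: row 3 has {2,4,6}; col 3 has {2,3,5,6}; box has {2,5,6} → only 1 remains.
R3C4 = 3: row 3 has {1,2,4,6}; col 4 has {5,6}; box has {4,6} → only 3 remains.
R3C6 = 5: row 3 has {1,2,3,4,6}; col 6 has {2,4,6}; box has {3,4,6} → only 5 remains.
R4C1 = 3: row 4 has {5,6}; col 1 has {1,2,4,5,6}; box has {1,2,5,6} → only 3 remains.
R4C3 = 4: row 4 has {3,5,6}; col 3 has {1,2,3,5,6}; box has {1,2,3,5,6} → only 4 remains.
R4C6 = 1: row 4 has {3,4,5,6}; col 6 has {2,4,5,6}; box has {3,4,5,6} → only 1 remains.
R5C4 = 1: row 5 has {2,4,5,6}; col 4 has {3,5,6}; box has {2,4,5,6} → only 1 remains.
R5C6 = 3: row 5 has {1,2,4,5,6}; col 6 has {1,2,4,5,6}; box has {1,2,4,5,6} → only 3 remains.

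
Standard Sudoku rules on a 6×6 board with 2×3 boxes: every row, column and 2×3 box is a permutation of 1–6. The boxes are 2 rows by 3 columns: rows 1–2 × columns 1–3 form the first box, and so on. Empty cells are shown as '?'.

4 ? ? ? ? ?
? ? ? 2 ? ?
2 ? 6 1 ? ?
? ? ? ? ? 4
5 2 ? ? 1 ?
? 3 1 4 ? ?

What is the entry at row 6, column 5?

5

row 5, column 3 = 4 (sole candidate).
row 6, column 1 = 6 (sole candidate).
row 1, column 3 = 2 (hidden single in row 1).
row 2, column 5 = 4 (hidden single in row 2).
row 3, column 2 = 4 (hidden single in row 3).
row 4, column 5 = 2 (hidden single in row 4).
row 6, column 5 = 5: row 6 has {1,3,4,6}; col 5 has {1,2,4}; box has {1,4} → only 5 remains.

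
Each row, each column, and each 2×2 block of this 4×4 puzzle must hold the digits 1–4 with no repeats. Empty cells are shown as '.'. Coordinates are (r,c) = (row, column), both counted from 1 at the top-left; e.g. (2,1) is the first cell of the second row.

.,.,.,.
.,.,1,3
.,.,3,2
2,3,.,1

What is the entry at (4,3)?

4

(1,4) = 4 (sole candidate).
(2,1) = 4 (sole candidate).
(2,2) = 2 (sole candidate).
(3,1) = 1 (sole candidate).
(3,2) = 4 (sole candidate).
(4,3) = 4: row 4 has {1,2,3}; col 3 has {1,3}; box has {1,2,3} → only 4 remains.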